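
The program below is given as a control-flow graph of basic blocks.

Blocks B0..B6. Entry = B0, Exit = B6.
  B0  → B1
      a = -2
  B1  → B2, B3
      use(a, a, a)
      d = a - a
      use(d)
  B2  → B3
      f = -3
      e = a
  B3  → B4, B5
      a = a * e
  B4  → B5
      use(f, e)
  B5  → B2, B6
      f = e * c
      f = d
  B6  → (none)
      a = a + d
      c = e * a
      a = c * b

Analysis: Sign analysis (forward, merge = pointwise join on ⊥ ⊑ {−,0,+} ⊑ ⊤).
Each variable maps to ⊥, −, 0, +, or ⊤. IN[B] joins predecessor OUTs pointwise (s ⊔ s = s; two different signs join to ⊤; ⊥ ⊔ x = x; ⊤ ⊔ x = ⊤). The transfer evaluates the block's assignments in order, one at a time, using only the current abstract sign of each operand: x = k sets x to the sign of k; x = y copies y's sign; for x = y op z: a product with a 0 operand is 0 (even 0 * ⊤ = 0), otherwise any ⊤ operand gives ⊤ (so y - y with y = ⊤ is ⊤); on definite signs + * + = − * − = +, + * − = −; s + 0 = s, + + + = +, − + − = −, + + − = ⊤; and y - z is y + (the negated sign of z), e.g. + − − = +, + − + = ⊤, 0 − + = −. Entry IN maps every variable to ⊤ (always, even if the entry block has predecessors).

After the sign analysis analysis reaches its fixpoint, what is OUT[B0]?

Per-block solution:
  B0:  IN=(all ⊤)  OUT={a:-; rest ⊤}
  B1:  IN={a:-; rest ⊤}  OUT={a:-; rest ⊤}
  B2:  IN=(all ⊤)  OUT={f:-; rest ⊤}
  B3:  IN=(all ⊤)  OUT=(all ⊤)
  B4:  IN=(all ⊤)  OUT=(all ⊤)
  B5:  IN=(all ⊤)  OUT=(all ⊤)
  B6:  IN=(all ⊤)  OUT=(all ⊤)

B0 is the boundary node: IN[B0] = {a: ⊤, b: ⊤, c: ⊤, d: ⊤, e: ⊤, f: ⊤}
Applying B0's transfer function to that IN value gives OUT[B0] (row B0 above).

Answer: {a: -, b: ⊤, c: ⊤, d: ⊤, e: ⊤, f: ⊤}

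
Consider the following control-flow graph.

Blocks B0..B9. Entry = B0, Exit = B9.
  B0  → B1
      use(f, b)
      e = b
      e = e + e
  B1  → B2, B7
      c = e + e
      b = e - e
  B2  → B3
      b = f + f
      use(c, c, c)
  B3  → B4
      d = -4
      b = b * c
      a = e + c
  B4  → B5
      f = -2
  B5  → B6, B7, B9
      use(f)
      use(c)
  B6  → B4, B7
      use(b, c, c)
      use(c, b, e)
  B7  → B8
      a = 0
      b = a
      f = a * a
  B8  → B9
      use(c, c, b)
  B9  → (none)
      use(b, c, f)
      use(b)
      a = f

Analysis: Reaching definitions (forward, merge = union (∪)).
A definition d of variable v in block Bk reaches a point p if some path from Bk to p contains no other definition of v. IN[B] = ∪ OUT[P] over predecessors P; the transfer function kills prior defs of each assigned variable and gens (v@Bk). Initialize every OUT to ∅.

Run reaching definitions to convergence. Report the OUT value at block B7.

Answer: {a@B7, b@B7, c@B1, d@B3, e@B0, f@B7}

Working:
Per-block solution:
  B0: | IN={} | OUT={e@B0}
  B1: | IN={e@B0} | OUT={b@B1, c@B1, e@B0}
  B2: | IN={b@B1, c@B1, e@B0} | OUT={b@B2, c@B1, e@B0}
  B3: | IN={b@B2, c@B1, e@B0} | OUT={a@B3, b@B3, c@B1, d@B3, e@B0}
  B4: | IN={a@B3, b@B3, c@B1, d@B3, e@B0, f@B4} | OUT={a@B3, b@B3, c@B1, d@B3, e@B0, f@B4}
  B5: | IN={a@B3, b@B3, c@B1, d@B3, e@B0, f@B4} | OUT={a@B3, b@B3, c@B1, d@B3, e@B0, f@B4}
  B6: | IN={a@B3, b@B3, c@B1, d@B3, e@B0, f@B4} | OUT={a@B3, b@B3, c@B1, d@B3, e@B0, f@B4}
  B7: | IN={a@B3, b@B1, b@B3, c@B1, d@B3, e@B0, f@B4} | OUT={a@B7, b@B7, c@B1, d@B3, e@B0, f@B7}
  B8: | IN={a@B7, b@B7, c@B1, d@B3, e@B0, f@B7} | OUT={a@B7, b@B7, c@B1, d@B3, e@B0, f@B7}
  B9: | IN={a@B3, a@B7, b@B3, b@B7, c@B1, d@B3, e@B0, f@B4, f@B7} | OUT={a@B9, b@B3, b@B7, c@B1, d@B3, e@B0, f@B4, f@B7}

Merge at B7: IN[B7] = OUT[B1] ⊔ OUT[B5] ⊔ OUT[B6] = {a@B3, b@B1, b@B3, c@B1, d@B3, e@B0, f@B4}
Applying B7's transfer function to that IN value gives OUT[B7] (row B7 above).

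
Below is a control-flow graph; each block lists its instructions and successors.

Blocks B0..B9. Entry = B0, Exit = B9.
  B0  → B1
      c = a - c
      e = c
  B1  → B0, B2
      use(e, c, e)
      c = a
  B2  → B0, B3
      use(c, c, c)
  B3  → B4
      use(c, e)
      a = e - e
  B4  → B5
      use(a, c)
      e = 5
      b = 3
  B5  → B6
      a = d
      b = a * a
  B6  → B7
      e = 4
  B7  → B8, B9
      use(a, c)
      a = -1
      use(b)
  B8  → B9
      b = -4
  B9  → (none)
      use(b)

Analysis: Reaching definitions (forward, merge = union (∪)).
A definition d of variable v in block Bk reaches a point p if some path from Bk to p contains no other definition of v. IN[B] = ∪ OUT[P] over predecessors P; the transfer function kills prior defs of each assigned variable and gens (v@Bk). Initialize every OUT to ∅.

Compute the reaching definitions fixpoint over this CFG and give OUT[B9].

Answer: {a@B7, b@B5, b@B8, c@B1, e@B6}

Trace:
Per-block solution:
  B0:   IN={c@B1, e@B0}   OUT={c@B0, e@B0}
  B1:   IN={c@B0, e@B0}   OUT={c@B1, e@B0}
  B2:   IN={c@B1, e@B0}   OUT={c@B1, e@B0}
  B3:   IN={c@B1, e@B0}   OUT={a@B3, c@B1, e@B0}
  B4:   IN={a@B3, c@B1, e@B0}   OUT={a@B3, b@B4, c@B1, e@B4}
  B5:   IN={a@B3, b@B4, c@B1, e@B4}   OUT={a@B5, b@B5, c@B1, e@B4}
  B6:   IN={a@B5, b@B5, c@B1, e@B4}   OUT={a@B5, b@B5, c@B1, e@B6}
  B7:   IN={a@B5, b@B5, c@B1, e@B6}   OUT={a@B7, b@B5, c@B1, e@B6}
  B8:   IN={a@B7, b@B5, c@B1, e@B6}   OUT={a@B7, b@B8, c@B1, e@B6}
  B9:   IN={a@B7, b@B5, b@B8, c@B1, e@B6}   OUT={a@B7, b@B5, b@B8, c@B1, e@B6}

Merge at B9: IN[B9] = OUT[B7] ⊔ OUT[B8] = {a@B7, b@B5, b@B8, c@B1, e@B6}
Applying B9's transfer function to that IN value gives OUT[B9] (row B9 above).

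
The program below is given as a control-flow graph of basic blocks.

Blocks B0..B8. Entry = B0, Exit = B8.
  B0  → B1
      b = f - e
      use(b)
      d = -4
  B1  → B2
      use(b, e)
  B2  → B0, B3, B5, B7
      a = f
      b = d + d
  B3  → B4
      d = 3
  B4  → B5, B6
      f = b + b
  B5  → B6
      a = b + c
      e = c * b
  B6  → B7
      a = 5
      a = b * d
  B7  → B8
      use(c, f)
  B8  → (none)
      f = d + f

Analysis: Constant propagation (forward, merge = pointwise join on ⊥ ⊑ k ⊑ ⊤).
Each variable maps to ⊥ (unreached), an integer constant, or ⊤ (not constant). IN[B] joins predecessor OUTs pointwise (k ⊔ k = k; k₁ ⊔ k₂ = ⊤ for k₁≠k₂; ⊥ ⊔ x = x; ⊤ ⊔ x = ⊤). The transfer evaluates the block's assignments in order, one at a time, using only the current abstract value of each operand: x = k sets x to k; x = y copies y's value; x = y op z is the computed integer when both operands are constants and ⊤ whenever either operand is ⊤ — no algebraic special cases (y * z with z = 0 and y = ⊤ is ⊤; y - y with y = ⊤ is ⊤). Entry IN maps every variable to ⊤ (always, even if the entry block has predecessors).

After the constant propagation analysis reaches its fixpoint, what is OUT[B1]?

Per-block solution:
  B0:   IN=(all ⊤)   OUT={d:-4; rest ⊤}
  B1:   IN={d:-4; rest ⊤}   OUT={d:-4; rest ⊤}
  B2:   IN={d:-4; rest ⊤}   OUT={b:-8, d:-4; rest ⊤}
  B3:   IN={b:-8, d:-4; rest ⊤}   OUT={b:-8, d:3; rest ⊤}
  B4:   IN={b:-8, d:3; rest ⊤}   OUT={b:-8, d:3, f:-16; rest ⊤}
  B5:   IN={b:-8; rest ⊤}   OUT={b:-8; rest ⊤}
  B6:   IN={b:-8; rest ⊤}   OUT={b:-8; rest ⊤}
  B7:   IN={b:-8; rest ⊤}   OUT={b:-8; rest ⊤}
  B8:   IN={b:-8; rest ⊤}   OUT={b:-8; rest ⊤}

Merge at B1: IN[B1] = OUT[B0] = {a: ⊤, b: ⊤, c: ⊤, d: -4, e: ⊤, f: ⊤}
Applying B1's transfer function to that IN value gives OUT[B1] (row B1 above).

Answer: {a: ⊤, b: ⊤, c: ⊤, d: -4, e: ⊤, f: ⊤}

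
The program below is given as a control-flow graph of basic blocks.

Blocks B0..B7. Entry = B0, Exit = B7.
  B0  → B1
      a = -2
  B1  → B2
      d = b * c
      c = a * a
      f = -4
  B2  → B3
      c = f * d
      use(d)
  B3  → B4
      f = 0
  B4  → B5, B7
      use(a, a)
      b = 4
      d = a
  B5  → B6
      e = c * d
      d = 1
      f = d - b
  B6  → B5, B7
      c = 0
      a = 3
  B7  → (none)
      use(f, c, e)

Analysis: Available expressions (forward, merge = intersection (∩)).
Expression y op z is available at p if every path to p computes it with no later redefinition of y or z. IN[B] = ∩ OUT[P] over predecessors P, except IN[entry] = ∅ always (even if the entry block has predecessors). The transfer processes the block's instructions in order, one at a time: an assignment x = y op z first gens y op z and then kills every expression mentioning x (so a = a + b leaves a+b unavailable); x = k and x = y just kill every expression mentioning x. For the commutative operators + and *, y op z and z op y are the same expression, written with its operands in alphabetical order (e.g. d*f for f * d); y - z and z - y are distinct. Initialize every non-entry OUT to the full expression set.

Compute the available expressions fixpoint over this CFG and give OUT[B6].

Fixpoint table:
  B0: | IN={} | OUT={}
  B1: | IN={} | OUT={a*a}
  B2: | IN={a*a} | OUT={a*a, d*f}
  B3: | IN={a*a, d*f} | OUT={a*a}
  B4: | IN={a*a} | OUT={a*a}
  B5: | IN={} | OUT={d-b}
  B6: | IN={d-b} | OUT={d-b}
  B7: | IN={} | OUT={}

Merge at B6: IN[B6] = OUT[B5] = {d-b}
Applying B6's transfer function to that IN value gives OUT[B6] (row B6 above).

Answer: {d-b}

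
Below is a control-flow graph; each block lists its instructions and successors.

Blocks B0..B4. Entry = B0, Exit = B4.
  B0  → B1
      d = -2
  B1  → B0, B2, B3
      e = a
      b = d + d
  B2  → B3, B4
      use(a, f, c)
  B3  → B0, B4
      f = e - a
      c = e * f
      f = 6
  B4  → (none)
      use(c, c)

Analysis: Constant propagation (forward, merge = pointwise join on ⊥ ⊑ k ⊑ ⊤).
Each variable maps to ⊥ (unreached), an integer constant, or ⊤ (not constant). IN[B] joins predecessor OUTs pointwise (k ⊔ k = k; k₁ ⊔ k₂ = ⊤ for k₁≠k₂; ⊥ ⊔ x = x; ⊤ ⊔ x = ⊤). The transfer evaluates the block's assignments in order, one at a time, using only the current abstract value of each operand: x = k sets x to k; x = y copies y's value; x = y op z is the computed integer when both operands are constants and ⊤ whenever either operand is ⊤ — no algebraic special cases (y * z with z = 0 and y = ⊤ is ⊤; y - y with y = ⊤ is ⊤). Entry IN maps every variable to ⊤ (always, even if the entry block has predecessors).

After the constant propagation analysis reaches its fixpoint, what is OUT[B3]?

Fixpoint table:
  B0:  IN=(all ⊤)  OUT={d:-2; rest ⊤}
  B1:  IN={d:-2; rest ⊤}  OUT={b:-4, d:-2; rest ⊤}
  B2:  IN={b:-4, d:-2; rest ⊤}  OUT={b:-4, d:-2; rest ⊤}
  B3:  IN={b:-4, d:-2; rest ⊤}  OUT={b:-4, d:-2, f:6; rest ⊤}
  B4:  IN={b:-4, d:-2; rest ⊤}  OUT={b:-4, d:-2; rest ⊤}

Merge at B3: IN[B3] = OUT[B1] ⊔ OUT[B2] = {a: ⊤, b: -4, c: ⊤, d: -2, e: ⊤, f: ⊤}
Applying B3's transfer function to that IN value gives OUT[B3] (row B3 above).

Answer: {a: ⊤, b: -4, c: ⊤, d: -2, e: ⊤, f: 6}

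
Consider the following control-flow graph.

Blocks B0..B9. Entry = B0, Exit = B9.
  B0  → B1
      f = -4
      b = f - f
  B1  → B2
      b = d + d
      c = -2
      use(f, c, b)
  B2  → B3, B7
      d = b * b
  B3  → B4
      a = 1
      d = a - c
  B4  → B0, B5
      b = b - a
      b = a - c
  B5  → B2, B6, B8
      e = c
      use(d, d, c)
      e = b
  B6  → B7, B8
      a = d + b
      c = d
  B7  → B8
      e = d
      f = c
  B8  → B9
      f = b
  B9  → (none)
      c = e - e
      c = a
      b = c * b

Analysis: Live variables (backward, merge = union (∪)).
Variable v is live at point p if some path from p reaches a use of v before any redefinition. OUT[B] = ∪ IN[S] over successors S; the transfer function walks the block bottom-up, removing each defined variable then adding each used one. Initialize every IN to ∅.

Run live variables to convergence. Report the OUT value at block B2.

Converged values:
  B0: | IN={a, d} | OUT={a, d, f}
  B1: | IN={a, d, f} | OUT={a, b, c}
  B2: | IN={a, b, c} | OUT={a, b, c, d}
  B3: | IN={b, c} | OUT={a, b, c, d}
  B4: | IN={a, b, c, d} | OUT={a, b, c, d}
  B5: | IN={a, b, c, d} | OUT={a, b, c, d, e}
  B6: | IN={b, d, e} | OUT={a, b, c, d, e}
  B7: | IN={a, b, c, d} | OUT={a, b, e}
  B8: | IN={a, b, e} | OUT={a, b, e}
  B9: | IN={a, b, e} | OUT={}

Merge at B2: OUT[B2] = IN[B3] ⊔ IN[B7] = {a, b, c, d}

Answer: {a, b, c, d}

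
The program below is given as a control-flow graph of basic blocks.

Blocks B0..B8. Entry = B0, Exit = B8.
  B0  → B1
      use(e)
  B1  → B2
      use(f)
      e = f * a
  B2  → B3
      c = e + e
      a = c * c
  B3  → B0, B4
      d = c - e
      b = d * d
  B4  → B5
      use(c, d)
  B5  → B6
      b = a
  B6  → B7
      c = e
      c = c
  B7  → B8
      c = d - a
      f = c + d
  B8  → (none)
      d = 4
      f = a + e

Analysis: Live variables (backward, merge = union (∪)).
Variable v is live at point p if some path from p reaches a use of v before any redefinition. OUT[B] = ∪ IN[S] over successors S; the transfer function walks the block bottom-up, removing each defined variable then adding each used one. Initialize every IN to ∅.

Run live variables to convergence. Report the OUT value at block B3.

Converged values:
  B0: | IN={a, e, f} | OUT={a, f}
  B1: | IN={a, f} | OUT={e, f}
  B2: | IN={e, f} | OUT={a, c, e, f}
  B3: | IN={a, c, e, f} | OUT={a, c, d, e, f}
  B4: | IN={a, c, d, e} | OUT={a, d, e}
  B5: | IN={a, d, e} | OUT={a, d, e}
  B6: | IN={a, d, e} | OUT={a, d, e}
  B7: | IN={a, d, e} | OUT={a, e}
  B8: | IN={a, e} | OUT={}

Merge at B3: OUT[B3] = IN[B0] ⊔ IN[B4] = {a, c, d, e, f}

Answer: {a, c, d, e, f}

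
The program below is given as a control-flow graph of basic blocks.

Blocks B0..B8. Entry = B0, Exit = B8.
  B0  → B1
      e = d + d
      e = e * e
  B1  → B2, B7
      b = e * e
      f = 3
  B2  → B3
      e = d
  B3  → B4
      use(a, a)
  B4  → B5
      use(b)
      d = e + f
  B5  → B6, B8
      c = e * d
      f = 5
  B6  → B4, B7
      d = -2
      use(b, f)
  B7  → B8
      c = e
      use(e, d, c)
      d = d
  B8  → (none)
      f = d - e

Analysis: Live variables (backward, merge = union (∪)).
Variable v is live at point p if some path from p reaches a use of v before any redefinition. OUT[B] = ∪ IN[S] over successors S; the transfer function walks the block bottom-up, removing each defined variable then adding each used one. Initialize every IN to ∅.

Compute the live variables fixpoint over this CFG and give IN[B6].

Converged values:
  B0:  IN={a, d}  OUT={a, d, e}
  B1:  IN={a, d, e}  OUT={a, b, d, e, f}
  B2:  IN={a, b, d, f}  OUT={a, b, e, f}
  B3:  IN={a, b, e, f}  OUT={b, e, f}
  B4:  IN={b, e, f}  OUT={b, d, e}
  B5:  IN={b, d, e}  OUT={b, d, e, f}
  B6:  IN={b, e, f}  OUT={b, d, e, f}
  B7:  IN={d, e}  OUT={d, e}
  B8:  IN={d, e}  OUT={}

Merge at B6: OUT[B6] = IN[B4] ⊔ IN[B7] = {b, d, e, f}
Applying B6's transfer function to that OUT value gives IN[B6] (row B6 above).

Answer: {b, e, f}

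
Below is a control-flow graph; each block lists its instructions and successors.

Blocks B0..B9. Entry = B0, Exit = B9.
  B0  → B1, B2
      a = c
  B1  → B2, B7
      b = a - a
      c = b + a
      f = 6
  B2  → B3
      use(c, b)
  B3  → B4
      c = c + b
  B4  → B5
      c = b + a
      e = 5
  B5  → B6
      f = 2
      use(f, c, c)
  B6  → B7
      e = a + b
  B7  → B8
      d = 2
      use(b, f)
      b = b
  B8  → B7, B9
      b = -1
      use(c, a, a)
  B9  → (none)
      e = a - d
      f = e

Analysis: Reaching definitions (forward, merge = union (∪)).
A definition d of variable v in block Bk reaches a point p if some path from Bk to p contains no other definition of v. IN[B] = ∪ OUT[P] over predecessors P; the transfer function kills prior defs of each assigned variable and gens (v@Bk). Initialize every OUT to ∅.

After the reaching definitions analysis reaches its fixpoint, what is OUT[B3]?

Answer: {a@B0, b@B1, c@B3, f@B1}

Working:
Fixpoint table:
  B0: | IN={} | OUT={a@B0}
  B1: | IN={a@B0} | OUT={a@B0, b@B1, c@B1, f@B1}
  B2: | IN={a@B0, b@B1, c@B1, f@B1} | OUT={a@B0, b@B1, c@B1, f@B1}
  B3: | IN={a@B0, b@B1, c@B1, f@B1} | OUT={a@B0, b@B1, c@B3, f@B1}
  B4: | IN={a@B0, b@B1, c@B3, f@B1} | OUT={a@B0, b@B1, c@B4, e@B4, f@B1}
  B5: | IN={a@B0, b@B1, c@B4, e@B4, f@B1} | OUT={a@B0, b@B1, c@B4, e@B4, f@B5}
  B6: | IN={a@B0, b@B1, c@B4, e@B4, f@B5} | OUT={a@B0, b@B1, c@B4, e@B6, f@B5}
  B7: | IN={a@B0, b@B1, b@B8, c@B1, c@B4, d@B7, e@B6, f@B1, f@B5} | OUT={a@B0, b@B7, c@B1, c@B4, d@B7, e@B6, f@B1, f@B5}
  B8: | IN={a@B0, b@B7, c@B1, c@B4, d@B7, e@B6, f@B1, f@B5} | OUT={a@B0, b@B8, c@B1, c@B4, d@B7, e@B6, f@B1, f@B5}
  B9: | IN={a@B0, b@B8, c@B1, c@B4, d@B7, e@B6, f@B1, f@B5} | OUT={a@B0, b@B8, c@B1, c@B4, d@B7, e@B9, f@B9}

Merge at B3: IN[B3] = OUT[B2] = {a@B0, b@B1, c@B1, f@B1}
Applying B3's transfer function to that IN value gives OUT[B3] (row B3 above).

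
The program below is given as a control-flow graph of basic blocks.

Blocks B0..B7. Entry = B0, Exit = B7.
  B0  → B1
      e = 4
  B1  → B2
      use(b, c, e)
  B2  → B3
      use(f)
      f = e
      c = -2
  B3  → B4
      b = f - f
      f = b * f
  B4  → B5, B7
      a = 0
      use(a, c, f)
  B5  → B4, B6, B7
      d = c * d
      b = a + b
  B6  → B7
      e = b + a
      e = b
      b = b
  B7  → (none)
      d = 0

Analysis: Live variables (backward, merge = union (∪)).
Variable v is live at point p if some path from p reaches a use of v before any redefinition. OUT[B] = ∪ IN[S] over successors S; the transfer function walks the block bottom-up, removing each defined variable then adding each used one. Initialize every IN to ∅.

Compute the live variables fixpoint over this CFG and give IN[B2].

Answer: {d, e, f}

Working:
Converged values:
  B0:   IN={b, c, d, f}   OUT={b, c, d, e, f}
  B1:   IN={b, c, d, e, f}   OUT={d, e, f}
  B2:   IN={d, e, f}   OUT={c, d, f}
  B3:   IN={c, d, f}   OUT={b, c, d, f}
  B4:   IN={b, c, d, f}   OUT={a, b, c, d, f}
  B5:   IN={a, b, c, d, f}   OUT={a, b, c, d, f}
  B6:   IN={a, b}   OUT={}
  B7:   IN={}   OUT={}

Merge at B2: OUT[B2] = IN[B3] = {c, d, f}
Applying B2's transfer function to that OUT value gives IN[B2] (row B2 above).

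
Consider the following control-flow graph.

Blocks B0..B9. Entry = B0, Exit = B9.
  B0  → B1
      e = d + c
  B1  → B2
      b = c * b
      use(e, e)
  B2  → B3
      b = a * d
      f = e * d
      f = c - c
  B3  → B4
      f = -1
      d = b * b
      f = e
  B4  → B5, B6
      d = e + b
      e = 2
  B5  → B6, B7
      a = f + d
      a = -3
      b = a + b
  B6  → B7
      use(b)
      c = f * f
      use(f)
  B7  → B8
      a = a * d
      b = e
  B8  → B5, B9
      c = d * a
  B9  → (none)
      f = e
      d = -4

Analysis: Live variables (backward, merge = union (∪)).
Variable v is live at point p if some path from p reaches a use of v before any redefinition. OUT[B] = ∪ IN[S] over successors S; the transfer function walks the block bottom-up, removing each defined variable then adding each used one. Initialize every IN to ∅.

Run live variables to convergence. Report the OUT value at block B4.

Answer: {a, b, d, e, f}

Trace:
Fixpoint table:
  B0:  IN={a, b, c, d}  OUT={a, b, c, d, e}
  B1:  IN={a, b, c, d, e}  OUT={a, c, d, e}
  B2:  IN={a, c, d, e}  OUT={a, b, e}
  B3:  IN={a, b, e}  OUT={a, b, e, f}
  B4:  IN={a, b, e, f}  OUT={a, b, d, e, f}
  B5:  IN={b, d, e, f}  OUT={a, b, d, e, f}
  B6:  IN={a, b, d, e, f}  OUT={a, d, e, f}
  B7:  IN={a, d, e, f}  OUT={a, b, d, e, f}
  B8:  IN={a, b, d, e, f}  OUT={b, d, e, f}
  B9:  IN={e}  OUT={}

Merge at B4: OUT[B4] = IN[B5] ⊔ IN[B6] = {a, b, d, e, f}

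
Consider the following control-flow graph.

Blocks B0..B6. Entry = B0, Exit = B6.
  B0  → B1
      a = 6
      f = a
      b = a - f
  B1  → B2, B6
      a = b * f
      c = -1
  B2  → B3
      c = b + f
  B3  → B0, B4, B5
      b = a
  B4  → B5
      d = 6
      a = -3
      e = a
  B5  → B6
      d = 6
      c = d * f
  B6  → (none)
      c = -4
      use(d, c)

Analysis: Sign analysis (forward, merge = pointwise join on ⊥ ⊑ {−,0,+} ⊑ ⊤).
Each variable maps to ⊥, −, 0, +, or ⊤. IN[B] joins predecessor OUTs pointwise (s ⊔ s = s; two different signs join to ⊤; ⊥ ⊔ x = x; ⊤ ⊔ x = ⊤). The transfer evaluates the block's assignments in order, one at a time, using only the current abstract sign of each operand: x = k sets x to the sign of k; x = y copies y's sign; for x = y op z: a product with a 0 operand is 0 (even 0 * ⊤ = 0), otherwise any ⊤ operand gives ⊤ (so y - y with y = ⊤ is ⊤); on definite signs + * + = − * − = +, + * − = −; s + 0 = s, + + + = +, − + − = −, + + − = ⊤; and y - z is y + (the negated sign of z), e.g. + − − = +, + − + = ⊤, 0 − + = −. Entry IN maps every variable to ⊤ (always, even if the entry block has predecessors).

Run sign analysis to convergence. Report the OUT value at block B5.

Answer: {a: ⊤, b: ⊤, c: +, d: +, e: ⊤, f: +}

Trace:
Converged values:
  B0:   IN=(all ⊤)   OUT={a:+, f:+; rest ⊤}
  B1:   IN={a:+, f:+; rest ⊤}   OUT={c:-, f:+; rest ⊤}
  B2:   IN={c:-, f:+; rest ⊤}   OUT={f:+; rest ⊤}
  B3:   IN={f:+; rest ⊤}   OUT={f:+; rest ⊤}
  B4:   IN={f:+; rest ⊤}   OUT={a:-, d:+, e:-, f:+; rest ⊤}
  B5:   IN={f:+; rest ⊤}   OUT={c:+, d:+, f:+; rest ⊤}
  B6:   IN={f:+; rest ⊤}   OUT={c:-, f:+; rest ⊤}

Merge at B5: IN[B5] = OUT[B3] ⊔ OUT[B4] = {a: ⊤, b: ⊤, c: ⊤, d: ⊤, e: ⊤, f: +}
Applying B5's transfer function to that IN value gives OUT[B5] (row B5 above).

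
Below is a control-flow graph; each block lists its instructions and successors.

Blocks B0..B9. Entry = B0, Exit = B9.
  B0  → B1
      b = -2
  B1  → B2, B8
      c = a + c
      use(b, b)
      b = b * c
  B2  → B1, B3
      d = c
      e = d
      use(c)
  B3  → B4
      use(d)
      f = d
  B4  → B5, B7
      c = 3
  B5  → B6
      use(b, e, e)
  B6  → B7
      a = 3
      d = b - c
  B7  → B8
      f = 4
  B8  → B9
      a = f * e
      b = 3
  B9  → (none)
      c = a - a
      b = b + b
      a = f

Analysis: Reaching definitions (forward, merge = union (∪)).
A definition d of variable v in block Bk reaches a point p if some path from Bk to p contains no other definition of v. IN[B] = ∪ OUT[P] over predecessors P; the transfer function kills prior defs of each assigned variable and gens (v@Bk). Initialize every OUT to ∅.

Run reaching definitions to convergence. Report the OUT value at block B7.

Answer: {a@B6, b@B1, c@B4, d@B2, d@B6, e@B2, f@B7}

Working:
Fixpoint table:
  B0: | IN={} | OUT={b@B0}
  B1: | IN={b@B0, b@B1, c@B1, d@B2, e@B2} | OUT={b@B1, c@B1, d@B2, e@B2}
  B2: | IN={b@B1, c@B1, d@B2, e@B2} | OUT={b@B1, c@B1, d@B2, e@B2}
  B3: | IN={b@B1, c@B1, d@B2, e@B2} | OUT={b@B1, c@B1, d@B2, e@B2, f@B3}
  B4: | IN={b@B1, c@B1, d@B2, e@B2, f@B3} | OUT={b@B1, c@B4, d@B2, e@B2, f@B3}
  B5: | IN={b@B1, c@B4, d@B2, e@B2, f@B3} | OUT={b@B1, c@B4, d@B2, e@B2, f@B3}
  B6: | IN={b@B1, c@B4, d@B2, e@B2, f@B3} | OUT={a@B6, b@B1, c@B4, d@B6, e@B2, f@B3}
  B7: | IN={a@B6, b@B1, c@B4, d@B2, d@B6, e@B2, f@B3} | OUT={a@B6, b@B1, c@B4, d@B2, d@B6, e@B2, f@B7}
  B8: | IN={a@B6, b@B1, c@B1, c@B4, d@B2, d@B6, e@B2, f@B7} | OUT={a@B8, b@B8, c@B1, c@B4, d@B2, d@B6, e@B2, f@B7}
  B9: | IN={a@B8, b@B8, c@B1, c@B4, d@B2, d@B6, e@B2, f@B7} | OUT={a@B9, b@B9, c@B9, d@B2, d@B6, e@B2, f@B7}

Merge at B7: IN[B7] = OUT[B4] ⊔ OUT[B6] = {a@B6, b@B1, c@B4, d@B2, d@B6, e@B2, f@B3}
Applying B7's transfer function to that IN value gives OUT[B7] (row B7 above).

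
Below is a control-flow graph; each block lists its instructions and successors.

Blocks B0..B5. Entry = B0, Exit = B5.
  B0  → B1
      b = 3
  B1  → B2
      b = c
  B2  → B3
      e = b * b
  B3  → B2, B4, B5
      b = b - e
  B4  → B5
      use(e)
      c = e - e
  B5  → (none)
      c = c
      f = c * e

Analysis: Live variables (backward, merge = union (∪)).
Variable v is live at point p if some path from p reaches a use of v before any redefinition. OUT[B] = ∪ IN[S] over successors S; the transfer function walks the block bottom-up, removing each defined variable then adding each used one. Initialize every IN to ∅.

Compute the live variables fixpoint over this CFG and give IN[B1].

Fixpoint table:
  B0: | IN={c} | OUT={c}
  B1: | IN={c} | OUT={b, c}
  B2: | IN={b, c} | OUT={b, c, e}
  B3: | IN={b, c, e} | OUT={b, c, e}
  B4: | IN={e} | OUT={c, e}
  B5: | IN={c, e} | OUT={}

Merge at B1: OUT[B1] = IN[B2] = {b, c}
Applying B1's transfer function to that OUT value gives IN[B1] (row B1 above).

Answer: {c}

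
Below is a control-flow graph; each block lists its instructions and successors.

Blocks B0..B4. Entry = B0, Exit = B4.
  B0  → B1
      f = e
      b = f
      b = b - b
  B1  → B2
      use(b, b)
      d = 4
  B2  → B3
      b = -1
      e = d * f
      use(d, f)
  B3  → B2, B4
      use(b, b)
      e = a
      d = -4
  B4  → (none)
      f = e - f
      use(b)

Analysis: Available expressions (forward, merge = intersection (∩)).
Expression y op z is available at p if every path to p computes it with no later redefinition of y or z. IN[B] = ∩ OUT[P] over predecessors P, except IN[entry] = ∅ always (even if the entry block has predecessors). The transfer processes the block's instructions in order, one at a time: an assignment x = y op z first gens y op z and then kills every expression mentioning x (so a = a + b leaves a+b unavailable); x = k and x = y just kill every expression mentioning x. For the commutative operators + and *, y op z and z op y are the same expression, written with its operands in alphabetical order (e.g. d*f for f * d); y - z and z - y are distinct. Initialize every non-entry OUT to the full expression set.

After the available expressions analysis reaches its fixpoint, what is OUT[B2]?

Answer: {d*f}

Trace:
Fixpoint table:
  B0:   IN={}   OUT={}
  B1:   IN={}   OUT={}
  B2:   IN={}   OUT={d*f}
  B3:   IN={d*f}   OUT={}
  B4:   IN={}   OUT={}

Merge at B2: IN[B2] = OUT[B1] ∩ OUT[B3] = {}
Applying B2's transfer function to that IN value gives OUT[B2] (row B2 above).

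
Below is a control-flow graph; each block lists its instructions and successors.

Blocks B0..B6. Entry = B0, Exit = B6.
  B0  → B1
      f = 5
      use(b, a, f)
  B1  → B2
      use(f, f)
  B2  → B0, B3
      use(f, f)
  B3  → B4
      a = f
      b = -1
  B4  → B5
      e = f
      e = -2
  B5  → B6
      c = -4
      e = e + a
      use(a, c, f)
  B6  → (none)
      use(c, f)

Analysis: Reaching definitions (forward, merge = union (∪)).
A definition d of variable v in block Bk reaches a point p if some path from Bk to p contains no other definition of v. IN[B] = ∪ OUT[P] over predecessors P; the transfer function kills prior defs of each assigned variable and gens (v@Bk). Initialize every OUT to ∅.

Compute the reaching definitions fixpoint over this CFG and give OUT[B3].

Fixpoint table:
  B0:  IN={f@B0}  OUT={f@B0}
  B1:  IN={f@B0}  OUT={f@B0}
  B2:  IN={f@B0}  OUT={f@B0}
  B3:  IN={f@B0}  OUT={a@B3, b@B3, f@B0}
  B4:  IN={a@B3, b@B3, f@B0}  OUT={a@B3, b@B3, e@B4, f@B0}
  B5:  IN={a@B3, b@B3, e@B4, f@B0}  OUT={a@B3, b@B3, c@B5, e@B5, f@B0}
  B6:  IN={a@B3, b@B3, c@B5, e@B5, f@B0}  OUT={a@B3, b@B3, c@B5, e@B5, f@B0}

Merge at B3: IN[B3] = OUT[B2] = {f@B0}
Applying B3's transfer function to that IN value gives OUT[B3] (row B3 above).

Answer: {a@B3, b@B3, f@B0}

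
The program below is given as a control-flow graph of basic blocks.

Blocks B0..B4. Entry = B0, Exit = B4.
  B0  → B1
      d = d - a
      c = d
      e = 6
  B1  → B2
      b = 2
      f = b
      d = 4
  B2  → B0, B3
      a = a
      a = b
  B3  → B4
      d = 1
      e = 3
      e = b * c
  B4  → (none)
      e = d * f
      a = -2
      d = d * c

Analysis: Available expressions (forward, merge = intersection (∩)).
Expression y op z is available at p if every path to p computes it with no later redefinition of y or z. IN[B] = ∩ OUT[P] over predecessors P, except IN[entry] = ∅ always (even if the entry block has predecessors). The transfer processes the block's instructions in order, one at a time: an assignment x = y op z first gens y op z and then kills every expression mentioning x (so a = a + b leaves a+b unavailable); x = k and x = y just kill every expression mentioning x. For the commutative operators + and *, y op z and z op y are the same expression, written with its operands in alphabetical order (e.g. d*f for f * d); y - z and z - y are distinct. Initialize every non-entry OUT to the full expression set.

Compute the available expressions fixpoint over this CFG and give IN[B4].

Converged values:
  B0: | IN={} | OUT={}
  B1: | IN={} | OUT={}
  B2: | IN={} | OUT={}
  B3: | IN={} | OUT={b*c}
  B4: | IN={b*c} | OUT={b*c}

Merge at B4: IN[B4] = OUT[B3] = {b*c}

Answer: {b*c}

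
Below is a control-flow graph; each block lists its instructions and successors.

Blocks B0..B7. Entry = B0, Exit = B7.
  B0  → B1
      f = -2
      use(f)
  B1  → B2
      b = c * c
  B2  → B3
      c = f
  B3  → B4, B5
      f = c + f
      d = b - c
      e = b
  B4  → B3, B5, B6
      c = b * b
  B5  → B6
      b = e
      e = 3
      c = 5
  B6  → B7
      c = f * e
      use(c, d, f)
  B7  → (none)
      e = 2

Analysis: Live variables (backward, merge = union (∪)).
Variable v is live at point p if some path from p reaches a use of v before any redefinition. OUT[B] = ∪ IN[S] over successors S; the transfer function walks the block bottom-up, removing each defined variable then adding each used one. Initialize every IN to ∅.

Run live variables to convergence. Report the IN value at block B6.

Answer: {d, e, f}

Trace:
Fixpoint table:
  B0:  IN={c}  OUT={c, f}
  B1:  IN={c, f}  OUT={b, f}
  B2:  IN={b, f}  OUT={b, c, f}
  B3:  IN={b, c, f}  OUT={b, d, e, f}
  B4:  IN={b, d, e, f}  OUT={b, c, d, e, f}
  B5:  IN={d, e, f}  OUT={d, e, f}
  B6:  IN={d, e, f}  OUT={}
  B7:  IN={}  OUT={}

Merge at B6: OUT[B6] = IN[B7] = {}
Applying B6's transfer function to that OUT value gives IN[B6] (row B6 above).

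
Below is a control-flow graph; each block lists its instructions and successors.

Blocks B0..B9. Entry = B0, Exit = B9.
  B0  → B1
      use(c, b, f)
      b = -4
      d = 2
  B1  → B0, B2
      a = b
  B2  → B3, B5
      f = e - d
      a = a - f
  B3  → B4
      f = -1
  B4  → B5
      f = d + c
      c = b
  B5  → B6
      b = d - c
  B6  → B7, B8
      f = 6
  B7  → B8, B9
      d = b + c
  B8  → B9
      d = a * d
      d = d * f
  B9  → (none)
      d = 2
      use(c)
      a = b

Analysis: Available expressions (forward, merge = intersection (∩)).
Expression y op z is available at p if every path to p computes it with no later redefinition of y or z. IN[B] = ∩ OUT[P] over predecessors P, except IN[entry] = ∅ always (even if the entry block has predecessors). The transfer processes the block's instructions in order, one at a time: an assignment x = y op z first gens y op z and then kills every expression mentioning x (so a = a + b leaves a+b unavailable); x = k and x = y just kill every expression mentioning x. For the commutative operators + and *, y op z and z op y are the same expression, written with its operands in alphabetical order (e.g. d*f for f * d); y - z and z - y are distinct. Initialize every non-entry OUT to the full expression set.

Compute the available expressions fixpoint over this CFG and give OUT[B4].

Fixpoint table:
  B0: | IN={} | OUT={}
  B1: | IN={} | OUT={}
  B2: | IN={} | OUT={e-d}
  B3: | IN={e-d} | OUT={e-d}
  B4: | IN={e-d} | OUT={e-d}
  B5: | IN={e-d} | OUT={d-c, e-d}
  B6: | IN={d-c, e-d} | OUT={d-c, e-d}
  B7: | IN={d-c, e-d} | OUT={b+c}
  B8: | IN={} | OUT={}
  B9: | IN={} | OUT={}

Merge at B4: IN[B4] = OUT[B3] = {e-d}
Applying B4's transfer function to that IN value gives OUT[B4] (row B4 above).

Answer: {e-d}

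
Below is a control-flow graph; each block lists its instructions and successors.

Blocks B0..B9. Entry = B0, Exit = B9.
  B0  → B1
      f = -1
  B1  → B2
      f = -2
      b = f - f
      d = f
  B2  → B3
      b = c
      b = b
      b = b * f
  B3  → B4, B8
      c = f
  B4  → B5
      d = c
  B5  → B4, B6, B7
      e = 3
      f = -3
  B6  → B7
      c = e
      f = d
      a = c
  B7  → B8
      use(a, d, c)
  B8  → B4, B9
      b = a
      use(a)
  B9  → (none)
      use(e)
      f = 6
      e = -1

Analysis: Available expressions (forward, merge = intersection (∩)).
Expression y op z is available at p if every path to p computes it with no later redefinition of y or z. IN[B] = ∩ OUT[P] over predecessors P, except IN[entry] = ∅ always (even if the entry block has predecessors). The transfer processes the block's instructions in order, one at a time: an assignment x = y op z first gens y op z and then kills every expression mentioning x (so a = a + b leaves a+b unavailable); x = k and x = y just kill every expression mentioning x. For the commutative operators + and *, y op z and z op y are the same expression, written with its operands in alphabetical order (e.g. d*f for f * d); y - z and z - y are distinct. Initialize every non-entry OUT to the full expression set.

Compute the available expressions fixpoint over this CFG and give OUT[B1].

Answer: {f-f}

Working:
Per-block solution:
  B0:   IN={}   OUT={}
  B1:   IN={}   OUT={f-f}
  B2:   IN={f-f}   OUT={f-f}
  B3:   IN={f-f}   OUT={f-f}
  B4:   IN={}   OUT={}
  B5:   IN={}   OUT={}
  B6:   IN={}   OUT={}
  B7:   IN={}   OUT={}
  B8:   IN={}   OUT={}
  B9:   IN={}   OUT={}

Merge at B1: IN[B1] = OUT[B0] = {}
Applying B1's transfer function to that IN value gives OUT[B1] (row B1 above).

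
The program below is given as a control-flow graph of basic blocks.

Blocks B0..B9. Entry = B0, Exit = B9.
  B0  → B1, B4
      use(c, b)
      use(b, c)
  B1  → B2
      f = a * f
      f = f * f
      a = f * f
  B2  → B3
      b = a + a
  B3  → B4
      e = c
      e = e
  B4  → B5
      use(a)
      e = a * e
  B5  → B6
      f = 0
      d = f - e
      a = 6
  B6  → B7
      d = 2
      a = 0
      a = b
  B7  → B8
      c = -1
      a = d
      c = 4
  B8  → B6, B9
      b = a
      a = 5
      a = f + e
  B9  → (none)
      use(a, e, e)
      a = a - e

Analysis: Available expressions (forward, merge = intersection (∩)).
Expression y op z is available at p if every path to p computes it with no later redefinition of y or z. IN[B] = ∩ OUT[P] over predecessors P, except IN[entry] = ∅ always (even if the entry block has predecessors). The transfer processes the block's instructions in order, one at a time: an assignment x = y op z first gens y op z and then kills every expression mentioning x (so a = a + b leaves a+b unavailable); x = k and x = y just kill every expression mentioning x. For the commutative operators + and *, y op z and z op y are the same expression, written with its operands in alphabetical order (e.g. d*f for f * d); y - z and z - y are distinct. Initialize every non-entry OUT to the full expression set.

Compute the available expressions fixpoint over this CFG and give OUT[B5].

Answer: {f-e}

Derivation:
Fixpoint table:
  B0:  IN={}  OUT={}
  B1:  IN={}  OUT={f*f}
  B2:  IN={f*f}  OUT={a+a, f*f}
  B3:  IN={a+a, f*f}  OUT={a+a, f*f}
  B4:  IN={}  OUT={}
  B5:  IN={}  OUT={f-e}
  B6:  IN={f-e}  OUT={f-e}
  B7:  IN={f-e}  OUT={f-e}
  B8:  IN={f-e}  OUT={e+f, f-e}
  B9:  IN={e+f, f-e}  OUT={e+f, f-e}

Merge at B5: IN[B5] = OUT[B4] = {}
Applying B5's transfer function to that IN value gives OUT[B5] (row B5 above).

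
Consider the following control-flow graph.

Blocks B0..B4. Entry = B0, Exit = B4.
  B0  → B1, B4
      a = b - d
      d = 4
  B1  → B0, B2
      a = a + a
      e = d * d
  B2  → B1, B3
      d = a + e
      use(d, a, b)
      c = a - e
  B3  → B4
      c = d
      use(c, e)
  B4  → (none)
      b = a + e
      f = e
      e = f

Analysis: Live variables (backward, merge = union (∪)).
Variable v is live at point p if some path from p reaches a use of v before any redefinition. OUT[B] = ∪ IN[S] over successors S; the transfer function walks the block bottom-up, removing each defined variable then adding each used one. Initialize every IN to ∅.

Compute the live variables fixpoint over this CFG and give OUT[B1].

Converged values:
  B0:   IN={b, d, e}   OUT={a, b, d, e}
  B1:   IN={a, b, d}   OUT={a, b, d, e}
  B2:   IN={a, b, e}   OUT={a, b, d, e}
  B3:   IN={a, d, e}   OUT={a, e}
  B4:   IN={a, e}   OUT={}

Merge at B1: OUT[B1] = IN[B0] ⊔ IN[B2] = {a, b, d, e}

Answer: {a, b, d, e}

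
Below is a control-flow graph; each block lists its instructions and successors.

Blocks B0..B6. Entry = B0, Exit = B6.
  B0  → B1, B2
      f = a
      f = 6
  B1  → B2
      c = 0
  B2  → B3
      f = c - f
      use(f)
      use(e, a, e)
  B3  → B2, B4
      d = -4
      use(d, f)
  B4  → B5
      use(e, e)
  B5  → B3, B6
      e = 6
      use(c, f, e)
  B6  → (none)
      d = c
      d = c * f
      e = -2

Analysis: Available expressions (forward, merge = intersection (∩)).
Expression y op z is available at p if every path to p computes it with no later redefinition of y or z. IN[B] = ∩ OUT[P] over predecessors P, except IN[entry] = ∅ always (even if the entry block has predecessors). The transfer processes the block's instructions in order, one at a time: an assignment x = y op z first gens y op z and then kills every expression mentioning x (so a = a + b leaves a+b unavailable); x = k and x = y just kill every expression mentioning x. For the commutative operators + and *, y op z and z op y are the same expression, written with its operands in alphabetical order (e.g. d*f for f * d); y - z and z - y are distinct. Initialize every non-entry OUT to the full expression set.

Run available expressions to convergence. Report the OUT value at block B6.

Per-block solution:
  B0:   IN={}   OUT={}
  B1:   IN={}   OUT={}
  B2:   IN={}   OUT={}
  B3:   IN={}   OUT={}
  B4:   IN={}   OUT={}
  B5:   IN={}   OUT={}
  B6:   IN={}   OUT={c*f}

Merge at B6: IN[B6] = OUT[B5] = {}
Applying B6's transfer function to that IN value gives OUT[B6] (row B6 above).

Answer: {c*f}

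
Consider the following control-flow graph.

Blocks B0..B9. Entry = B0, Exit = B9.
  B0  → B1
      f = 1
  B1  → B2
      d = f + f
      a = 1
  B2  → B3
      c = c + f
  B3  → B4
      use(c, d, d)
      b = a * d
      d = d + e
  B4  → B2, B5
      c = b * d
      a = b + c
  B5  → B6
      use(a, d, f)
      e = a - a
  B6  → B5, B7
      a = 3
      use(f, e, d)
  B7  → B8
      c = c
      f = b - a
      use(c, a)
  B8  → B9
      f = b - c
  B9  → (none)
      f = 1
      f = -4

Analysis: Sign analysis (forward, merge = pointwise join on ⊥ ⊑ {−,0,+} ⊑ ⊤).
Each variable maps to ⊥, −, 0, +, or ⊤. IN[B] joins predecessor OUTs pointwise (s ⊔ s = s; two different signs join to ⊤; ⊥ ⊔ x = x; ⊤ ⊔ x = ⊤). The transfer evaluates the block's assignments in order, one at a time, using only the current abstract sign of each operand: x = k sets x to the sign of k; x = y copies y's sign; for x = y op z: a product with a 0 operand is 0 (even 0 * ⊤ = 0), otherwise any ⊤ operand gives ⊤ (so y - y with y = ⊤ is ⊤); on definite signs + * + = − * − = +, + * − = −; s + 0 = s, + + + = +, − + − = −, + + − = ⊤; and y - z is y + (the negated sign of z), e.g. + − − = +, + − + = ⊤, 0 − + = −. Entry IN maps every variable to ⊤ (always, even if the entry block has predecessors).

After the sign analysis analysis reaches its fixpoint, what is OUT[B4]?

Fixpoint table:
  B0:  IN=(all ⊤)  OUT={f:+; rest ⊤}
  B1:  IN={f:+; rest ⊤}  OUT={a:+, d:+, f:+; rest ⊤}
  B2:  IN={f:+; rest ⊤}  OUT={f:+; rest ⊤}
  B3:  IN={f:+; rest ⊤}  OUT={f:+; rest ⊤}
  B4:  IN={f:+; rest ⊤}  OUT={f:+; rest ⊤}
  B5:  IN={f:+; rest ⊤}  OUT={f:+; rest ⊤}
  B6:  IN={f:+; rest ⊤}  OUT={a:+, f:+; rest ⊤}
  B7:  IN={a:+, f:+; rest ⊤}  OUT={a:+; rest ⊤}
  B8:  IN={a:+; rest ⊤}  OUT={a:+; rest ⊤}
  B9:  IN={a:+; rest ⊤}  OUT={a:+, f:-; rest ⊤}

Merge at B4: IN[B4] = OUT[B3] = {a: ⊤, b: ⊤, c: ⊤, d: ⊤, e: ⊤, f: +}
Applying B4's transfer function to that IN value gives OUT[B4] (row B4 above).

Answer: {a: ⊤, b: ⊤, c: ⊤, d: ⊤, e: ⊤, f: +}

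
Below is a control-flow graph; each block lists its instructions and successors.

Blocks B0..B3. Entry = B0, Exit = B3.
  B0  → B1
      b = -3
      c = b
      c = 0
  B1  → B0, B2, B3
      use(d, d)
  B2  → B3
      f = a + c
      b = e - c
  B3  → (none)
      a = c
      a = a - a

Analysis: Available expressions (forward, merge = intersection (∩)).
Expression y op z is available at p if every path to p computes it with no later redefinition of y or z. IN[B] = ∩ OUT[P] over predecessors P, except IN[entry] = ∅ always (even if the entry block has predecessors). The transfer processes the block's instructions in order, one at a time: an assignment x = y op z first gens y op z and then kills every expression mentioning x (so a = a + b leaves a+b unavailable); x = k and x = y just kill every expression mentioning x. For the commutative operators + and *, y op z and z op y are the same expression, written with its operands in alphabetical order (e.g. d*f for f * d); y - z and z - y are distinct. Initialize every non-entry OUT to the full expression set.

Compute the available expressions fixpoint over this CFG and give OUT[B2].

Answer: {a+c, e-c}

Working:
Fixpoint table:
  B0:  IN={}  OUT={}
  B1:  IN={}  OUT={}
  B2:  IN={}  OUT={a+c, e-c}
  B3:  IN={}  OUT={}

Merge at B2: IN[B2] = OUT[B1] = {}
Applying B2's transfer function to that IN value gives OUT[B2] (row B2 above).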